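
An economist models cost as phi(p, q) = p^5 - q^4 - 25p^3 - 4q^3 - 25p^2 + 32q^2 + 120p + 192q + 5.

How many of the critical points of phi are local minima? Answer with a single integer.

2

phi separates as a function of p plus a function of q, so ∇phi=0 decouples.
∂phi/∂p = 5(p - 4)(p - 1)(p + 2)(p + 3) = 0 at p ∈ {-3, -2, 1, 4}; ∂phi/∂q = -4(q - 4)(q + 3)(q + 4) = 0 at q ∈ {-4, -3, 4}.
The Hessian is diagonal: diag(phi_pp, phi_qq). Second derivatives: phi_pp(-3)=-140, phi_pp(-2)=90, phi_pp(1)=-180, phi_pp(4)=630; phi_qq(-4)=-32, phi_qq(-3)=28, phi_qq(4)=-224.
Local minima occur where both diagonal entries positive: (-2, -3), (4, -3). Count: 2.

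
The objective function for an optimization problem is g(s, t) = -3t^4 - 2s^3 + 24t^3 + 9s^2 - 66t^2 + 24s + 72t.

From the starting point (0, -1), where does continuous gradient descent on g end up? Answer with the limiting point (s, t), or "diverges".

g is separable, so gradient descent decouples: s follows -∂g/∂s, t follows -∂g/∂t.
∂g/∂s = -6(s - 4)(s + 1); at s=0 this is 24, so s decreases.
∂g/∂t = -12(t - 3)(t - 2)(t - 1); at t=-1 this is 288, so t decreases.
The t-coordinate has no critical point in that direction and runs off to infinity.

diverges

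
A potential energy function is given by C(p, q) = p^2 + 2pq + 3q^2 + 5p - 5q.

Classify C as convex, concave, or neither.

C is quadratic, so its Hessian is the constant matrix H = [[2, 2], [2, 6]].
det(H) = 8, tr(H) = 8.
det(H) > 0 and tr(H) > 0, so H is positive definite everywhere: convex.

convex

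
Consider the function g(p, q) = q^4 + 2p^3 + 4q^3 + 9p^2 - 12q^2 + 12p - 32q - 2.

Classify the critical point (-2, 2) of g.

saddle point

The mixed partial ∂²g/∂p∂q is 0, so the Hessian at any point is diag(g_pp, g_qq) = diag(6(2p + 3), 12(q^2 + 2q - 2)).
At (-2, 2): H = diag(-6, 72).
The eigenvalues have opposite signs, so H is indefinite: a saddle point.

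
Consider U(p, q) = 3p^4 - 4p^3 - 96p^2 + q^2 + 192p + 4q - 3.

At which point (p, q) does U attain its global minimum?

(-4, -2)

U(p,q) separates as A(p) + B(q) − 3, so its minimum is min A + min B − 3.
A'(p) = 12(p - 4)(p - 1)(p + 4) vanishes at p ∈ {-4, 1, 4}; B'(q) = 2q + 4 vanishes at q ∈ {-2}.
Local minima of A (where A''>0): A(-4)=-1280, A(4)=-256. Local minima of B: B(-2)=-4.
So the global minimum of U is A(-4) + B(-2) − 3 = -1280 − 4 − 3 = -1287, attained at (-4, -2).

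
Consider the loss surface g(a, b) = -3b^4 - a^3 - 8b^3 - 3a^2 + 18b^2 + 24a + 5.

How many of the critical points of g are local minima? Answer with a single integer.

1

g separates as a function of a plus a function of b, so ∇g=0 decouples.
∂g/∂a = -3(a - 2)(a + 4) = 0 at a ∈ {-4, 2}; ∂g/∂b = -12b(b - 1)(b + 3) = 0 at b ∈ {-3, 0, 1}.
The Hessian is diagonal: diag(g_aa, g_bb). Second derivatives: g_aa(-4)=18, g_aa(2)=-18; g_bb(-3)=-144, g_bb(0)=36, g_bb(1)=-48.
Local minima occur where both diagonal entries positive: (-4, 0). Count: 1.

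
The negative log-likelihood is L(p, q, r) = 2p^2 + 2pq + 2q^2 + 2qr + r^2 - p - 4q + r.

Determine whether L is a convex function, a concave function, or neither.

L is quadratic, so its Hessian is the constant matrix H = [[4, 2, 0], [2, 4, 2], [0, 2, 2]].
Leading principal minors: 4, 12, 8.
All positive ⇒ H ≻ 0 ⇒ convex.

convex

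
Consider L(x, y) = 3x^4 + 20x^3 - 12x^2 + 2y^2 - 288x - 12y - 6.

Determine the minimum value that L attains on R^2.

-440

L(x,y) separates as P(x) + Q(y) − 6, so its minimum is min P + min Q − 6.
P'(x) = 12(x - 2)(x + 3)(x + 4) vanishes at x ∈ {-4, -3, 2}; Q'(y) = 4y - 12 vanishes at y ∈ {3}.
Local minima of P (where P''>0): P(-4)=448, P(2)=-416. Local minima of Q: Q(3)=-18.
So the global minimum of L is P(2) + Q(3) − 6 = -416 − 18 − 6 = -440, attained at (2, 3).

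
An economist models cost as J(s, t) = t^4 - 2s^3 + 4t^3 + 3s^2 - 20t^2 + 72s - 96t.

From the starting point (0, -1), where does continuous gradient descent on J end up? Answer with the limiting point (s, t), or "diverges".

J is separable, so gradient descent decouples: s follows -∂J/∂s, t follows -∂J/∂t.
∂J/∂s = -6(s - 4)(s + 3); at s=0 this is 72, so s decreases.
∂J/∂t = 4(t - 3)(t + 2)(t + 4); at t=-1 this is -48, so t increases.
s converges to its nearest critical value -3 (a local min of the s-part); t converges to 3. The iterate converges to (-3, 3).

(-3, 3)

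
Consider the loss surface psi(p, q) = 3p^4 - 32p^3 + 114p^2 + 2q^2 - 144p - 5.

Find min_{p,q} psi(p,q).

-64

psi(p,q) separates as A(p) + B(q) − 5, so its minimum is min A + min B − 5.
A'(p) = 12(p - 4)(p - 3)(p - 1) vanishes at p ∈ {1, 3, 4}; B'(q) = 4q vanishes at q ∈ {0}.
Local minima of A (where A''>0): A(1)=-59, A(4)=-32. Local minima of B: B(0)=0.
So the global minimum of psi is A(1) + B(0) − 5 = -59 + 0 − 5 = -64, attained at (1, 0).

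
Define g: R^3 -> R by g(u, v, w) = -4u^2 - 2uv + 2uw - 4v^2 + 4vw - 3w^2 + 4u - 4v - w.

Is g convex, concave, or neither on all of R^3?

concave

g is quadratic, so its Hessian is the constant matrix H = [[-8, -2, 2], [-2, -8, 4], [2, 4, -6]].
Leading principal minors: -8, 60, -232.
Signs alternate −, +, − ⇒ H ≺ 0 ⇒ concave.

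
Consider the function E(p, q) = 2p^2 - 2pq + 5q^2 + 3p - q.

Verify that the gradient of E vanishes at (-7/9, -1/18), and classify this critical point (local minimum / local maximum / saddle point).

local minimum

∇E = (4p - 2q + 3, -2p + 10q - 1); substituting (-7/9, -1/18) gives ∇E = (0, 0), so (-7/9, -1/18) is indeed a critical point.
The Hessian of E is constant: H = [[4, -2], [-2, 10]].
det(H) = 4·10 − (-2)² = 36.
det(H) > 0 and tr(H) = 14 > 0, so H is positive definite and the point is a local minimum.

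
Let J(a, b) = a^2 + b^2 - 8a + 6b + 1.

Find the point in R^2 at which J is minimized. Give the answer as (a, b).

(4, -3)

J(a,b) separates as P(a) + Q(b) + 1, so its minimum is min P + min Q + 1.
P'(a) = 2a - 8 vanishes at a ∈ {4}; Q'(b) = 2b + 6 vanishes at b ∈ {-3}.
Local minima of P (where P''>0): P(4)=-16. Local minima of Q: Q(-3)=-9.
So the global minimum of J is P(4) + Q(-3) + 1 = -16 − 9 + 1 = -24, attained at (4, -3).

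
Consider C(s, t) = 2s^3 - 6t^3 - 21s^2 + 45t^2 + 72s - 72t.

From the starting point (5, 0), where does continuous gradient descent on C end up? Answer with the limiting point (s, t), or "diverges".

C is separable, so gradient descent decouples: s follows -∂C/∂s, t follows -∂C/∂t.
∂C/∂s = 6(s - 4)(s - 3); at s=5 this is 12, so s decreases.
∂C/∂t = -18(t - 4)(t - 1); at t=0 this is -72, so t increases.
s converges to its nearest critical value 4 (a local min of the s-part); t converges to 1. The iterate converges to (4, 1).

(4, 1)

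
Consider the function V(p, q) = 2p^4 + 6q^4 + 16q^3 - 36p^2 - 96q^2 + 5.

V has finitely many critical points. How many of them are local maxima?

1

V separates as a function of p plus a function of q, so ∇V=0 decouples.
∂V/∂p = 8p(p - 3)(p + 3) = 0 at p ∈ {-3, 0, 3}; ∂V/∂q = 24q(q - 2)(q + 4) = 0 at q ∈ {-4, 0, 2}.
The Hessian is diagonal: diag(V_pp, V_qq). Second derivatives: V_pp(-3)=144, V_pp(0)=-72, V_pp(3)=144; V_qq(-4)=576, V_qq(0)=-192, V_qq(2)=288.
Local maxima occur where both diagonal entries negative: (0, 0). Count: 1.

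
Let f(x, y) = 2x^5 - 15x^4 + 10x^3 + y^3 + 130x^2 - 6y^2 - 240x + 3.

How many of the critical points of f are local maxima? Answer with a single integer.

2

f separates as a function of x plus a function of y, so ∇f=0 decouples.
∂f/∂x = 10(x - 4)(x - 3)(x - 1)(x + 2) = 0 at x ∈ {-2, 1, 3, 4}; ∂f/∂y = 3y(y - 4) = 0 at y ∈ {0, 4}.
The Hessian is diagonal: diag(f_xx, f_yy). Second derivatives: f_xx(-2)=-900, f_xx(1)=180, f_xx(3)=-100, f_xx(4)=180; f_yy(0)=-12, f_yy(4)=12.
Local maxima occur where both diagonal entries negative: (-2, 0), (3, 0). Count: 2.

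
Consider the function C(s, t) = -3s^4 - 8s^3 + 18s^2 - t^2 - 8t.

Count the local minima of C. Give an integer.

C separates as a function of s plus a function of t, so ∇C=0 decouples.
∂C/∂s = -12s(s - 1)(s + 3) = 0 at s ∈ {-3, 0, 1}; ∂C/∂t = -2(t + 4) = 0 at t ∈ {-4}.
The Hessian is diagonal: diag(C_ss, C_tt). Second derivatives: C_ss(-3)=-144, C_ss(0)=36, C_ss(1)=-48; C_tt(-4)=-2.
Local minima occur where both diagonal entries positive: none. Count: 0.

0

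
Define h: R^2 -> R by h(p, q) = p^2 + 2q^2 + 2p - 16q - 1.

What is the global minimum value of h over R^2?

h(p,q) separates as A(p) + B(q) − 1, so its minimum is min A + min B − 1.
A'(p) = 2p + 2 vanishes at p ∈ {-1}; B'(q) = 4q - 16 vanishes at q ∈ {4}.
Local minima of A (where A''>0): A(-1)=-1. Local minima of B: B(4)=-32.
So the global minimum of h is A(-1) + B(4) − 1 = -1 − 32 − 1 = -34, attained at (-1, 4).

-34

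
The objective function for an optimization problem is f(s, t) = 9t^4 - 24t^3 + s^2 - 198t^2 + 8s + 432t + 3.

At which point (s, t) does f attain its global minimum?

(-4, -3)

f(s,t) separates as P(s) + Q(t) + 3, so its minimum is min P + min Q + 3.
P'(s) = 2s + 8 vanishes at s ∈ {-4}; Q'(t) = 36(t - 4)(t - 1)(t + 3) vanishes at t ∈ {-3, 1, 4}.
Local minima of P (where P''>0): P(-4)=-16. Local minima of Q: Q(-3)=-1701, Q(4)=-672.
So the global minimum of f is P(-4) + Q(-3) + 3 = -16 − 1701 + 3 = -1714, attained at (-4, -3).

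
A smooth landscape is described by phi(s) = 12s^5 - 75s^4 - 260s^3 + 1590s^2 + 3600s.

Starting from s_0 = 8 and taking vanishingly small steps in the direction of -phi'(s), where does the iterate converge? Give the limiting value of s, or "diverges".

phi'(s) = 60(s - 5)(s - 4)(s + 1)(s + 3), so phi'(8) = 71280.
Gradient descent moves in the -phi' direction, i.e. s is decreasing.
The nearest critical point in that direction is s = 5, where phi'' = 2880 > 0 (a local minimum). The iterate converges there.

5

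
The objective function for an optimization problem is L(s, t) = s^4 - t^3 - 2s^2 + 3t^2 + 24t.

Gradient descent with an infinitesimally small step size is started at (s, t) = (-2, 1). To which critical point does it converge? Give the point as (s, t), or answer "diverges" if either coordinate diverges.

(-1, -2)

L is separable, so gradient descent decouples: s follows -∂L/∂s, t follows -∂L/∂t.
∂L/∂s = 4s(s - 1)(s + 1); at s=-2 this is -24, so s increases.
∂L/∂t = -3(t - 4)(t + 2); at t=1 this is 27, so t decreases.
s converges to its nearest critical value -1 (a local min of the s-part); t converges to -2. The iterate converges to (-1, -2).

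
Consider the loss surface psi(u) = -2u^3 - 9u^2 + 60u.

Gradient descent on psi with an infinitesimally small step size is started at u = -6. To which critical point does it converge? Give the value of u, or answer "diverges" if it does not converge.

psi'(u) = -6(u - 2)(u + 5), so psi'(-6) = -48.
Gradient descent moves in the -psi' direction, i.e. u is increasing.
The nearest critical point in that direction is u = -5, where psi'' = 42 > 0 (a local minimum). The iterate converges there.

-5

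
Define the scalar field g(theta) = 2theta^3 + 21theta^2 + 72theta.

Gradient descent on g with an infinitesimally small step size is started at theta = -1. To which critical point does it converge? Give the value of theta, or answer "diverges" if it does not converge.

-3

g'(theta) = 6(theta + 3)(theta + 4), so g'(-1) = 36.
Gradient descent moves in the -g' direction, i.e. theta is decreasing.
The nearest critical point in that direction is theta = -3, where g'' = 6 > 0 (a local minimum). The iterate converges there.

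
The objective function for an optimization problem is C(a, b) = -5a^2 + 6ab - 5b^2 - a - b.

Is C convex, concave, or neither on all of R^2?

C is quadratic, so its Hessian is the constant matrix H = [[-10, 6], [6, -10]].
det(H) = 64, tr(H) = -20.
det(H) > 0 and tr(H) < 0, so H is negative definite everywhere: concave.

concave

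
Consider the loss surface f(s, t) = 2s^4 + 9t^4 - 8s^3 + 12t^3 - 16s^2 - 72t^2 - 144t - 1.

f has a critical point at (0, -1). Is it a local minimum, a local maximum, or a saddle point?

The mixed partial ∂²f/∂s∂t is 0, so the Hessian at any point is diag(f_ss, f_tt) = diag(8(3s^2 - 6s - 4), 36(3t^2 + 2t - 4)).
At (0, -1): H = diag(-32, -108).
Both eigenvalues are negative, so H is negative definite: a local maximum.

local maximum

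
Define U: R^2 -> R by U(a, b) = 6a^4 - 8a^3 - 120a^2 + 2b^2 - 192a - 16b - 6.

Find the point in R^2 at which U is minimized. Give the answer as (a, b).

U(a,b) separates as P(a) + Q(b) − 6, so its minimum is min P + min Q − 6.
P'(a) = 24(a - 4)(a + 1)(a + 2) vanishes at a ∈ {-2, -1, 4}; Q'(b) = 4b - 16 vanishes at b ∈ {4}.
Local minima of P (where P''>0): P(-2)=64, P(4)=-1664. Local minima of Q: Q(4)=-32.
So the global minimum of U is P(4) + Q(4) − 6 = -1664 − 32 − 6 = -1702, attained at (4, 4).

(4, 4)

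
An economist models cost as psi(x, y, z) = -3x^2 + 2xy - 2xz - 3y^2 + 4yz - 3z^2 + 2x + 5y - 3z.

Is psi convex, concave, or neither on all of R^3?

psi is quadratic, so its Hessian is the constant matrix H = [[-6, 2, -2], [2, -6, 4], [-2, 4, -6]].
Leading principal minors: -6, 32, -104.
Signs alternate −, +, − ⇒ H ≺ 0 ⇒ concave.

concave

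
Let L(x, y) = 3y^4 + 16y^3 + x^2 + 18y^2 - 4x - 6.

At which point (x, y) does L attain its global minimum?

(2, -3)

L(x,y) separates as P(x) + Q(y) − 6, so its minimum is min P + min Q − 6.
P'(x) = 2x - 4 vanishes at x ∈ {2}; Q'(y) = 12y(y + 1)(y + 3) vanishes at y ∈ {-3, -1, 0}.
Local minima of P (where P''>0): P(2)=-4. Local minima of Q: Q(-3)=-27, Q(0)=0.
So the global minimum of L is P(2) + Q(-3) − 6 = -4 − 27 − 6 = -37, attained at (2, -3).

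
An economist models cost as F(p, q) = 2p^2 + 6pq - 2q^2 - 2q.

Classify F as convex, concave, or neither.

neither

F is quadratic, so its Hessian is the constant matrix H = [[4, 6], [6, -4]].
det(H) = -52, tr(H) = 0.
det(H) < 0, so H is indefinite: neither convex nor concave.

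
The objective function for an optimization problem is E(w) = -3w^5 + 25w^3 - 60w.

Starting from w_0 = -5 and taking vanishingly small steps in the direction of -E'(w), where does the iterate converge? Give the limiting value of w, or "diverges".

-2

E'(w) = -15(w - 2)(w - 1)(w + 1)(w + 2), so E'(-5) = -7560.
Gradient descent moves in the -E' direction, i.e. w is increasing.
The nearest critical point in that direction is w = -2, where E'' = 180 > 0 (a local minimum). The iterate converges there.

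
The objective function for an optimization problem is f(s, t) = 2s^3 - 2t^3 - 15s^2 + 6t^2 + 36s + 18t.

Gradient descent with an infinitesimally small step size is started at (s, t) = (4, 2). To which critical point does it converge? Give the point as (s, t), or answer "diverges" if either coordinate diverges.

(3, -1)

f is separable, so gradient descent decouples: s follows -∂f/∂s, t follows -∂f/∂t.
∂f/∂s = 6(s - 3)(s - 2); at s=4 this is 12, so s decreases.
∂f/∂t = -6(t - 3)(t + 1); at t=2 this is 18, so t decreases.
s converges to its nearest critical value 3 (a local min of the s-part); t converges to -1. The iterate converges to (3, -1).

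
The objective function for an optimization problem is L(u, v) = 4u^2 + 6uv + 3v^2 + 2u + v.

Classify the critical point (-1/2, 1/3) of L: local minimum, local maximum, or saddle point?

local minimum

The Hessian of L is constant: H = [[8, 6], [6, 6]].
det(H) = 8·6 − 6² = 12.
det(H) > 0 and tr(H) = 14 > 0, so H is positive definite and the point is a local minimum.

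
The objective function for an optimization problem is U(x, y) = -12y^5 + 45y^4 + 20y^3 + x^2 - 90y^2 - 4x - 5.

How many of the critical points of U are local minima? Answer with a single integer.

U separates as a function of x plus a function of y, so ∇U=0 decouples.
∂U/∂x = 2(x - 2) = 0 at x ∈ {2}; ∂U/∂y = -60y(y - 3)(y - 1)(y + 1) = 0 at y ∈ {-1, 0, 1, 3}.
The Hessian is diagonal: diag(U_xx, U_yy). Second derivatives: U_xx(2)=2; U_yy(-1)=480, U_yy(0)=-180, U_yy(1)=240, U_yy(3)=-1440.
Local minima occur where both diagonal entries positive: (2, -1), (2, 1). Count: 2.

2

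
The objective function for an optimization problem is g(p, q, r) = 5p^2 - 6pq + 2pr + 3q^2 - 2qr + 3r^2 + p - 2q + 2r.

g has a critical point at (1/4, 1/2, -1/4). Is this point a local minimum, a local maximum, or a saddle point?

local minimum

The Hessian is constant: H = [[10, -6, 2], [-6, 6, -2], [2, -2, 6]].
Leading principal minors: Δ₁ = 10, Δ₂ = 24, Δ₃ = 128.
All leading minors are positive, so H is positive definite: a local minimum.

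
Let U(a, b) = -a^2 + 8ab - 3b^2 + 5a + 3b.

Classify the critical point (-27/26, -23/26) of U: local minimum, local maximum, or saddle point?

The Hessian of U is constant: H = [[-2, 8], [8, -6]].
det(H) = (-2)·(-6) − 8² = -52.
Since det(H) < 0, H is indefinite and the critical point is a saddle point.

saddle point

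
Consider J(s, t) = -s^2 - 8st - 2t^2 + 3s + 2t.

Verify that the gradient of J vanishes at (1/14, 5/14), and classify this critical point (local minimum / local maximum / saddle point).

∇J = (-2s - 8t + 3, -8s - 4t + 2); substituting (1/14, 5/14) gives ∇J = (0, 0), so (1/14, 5/14) is indeed a critical point.
The Hessian of J is constant: H = [[-2, -8], [-8, -4]].
det(H) = (-2)·(-4) − (-8)² = -56.
Since det(H) < 0, H is indefinite and the critical point is a saddle point.

saddle point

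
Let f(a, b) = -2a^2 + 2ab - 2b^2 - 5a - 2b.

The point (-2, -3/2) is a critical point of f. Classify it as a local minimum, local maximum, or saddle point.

local maximum

The Hessian of f is constant: H = [[-4, 2], [2, -4]].
det(H) = (-4)·(-4) − 2² = 12.
det(H) > 0 and tr(H) = -8 < 0, so H is negative definite and the point is a local maximum.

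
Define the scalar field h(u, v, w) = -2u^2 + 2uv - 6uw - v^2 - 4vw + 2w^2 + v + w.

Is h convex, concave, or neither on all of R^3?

h is quadratic, so its Hessian is the constant matrix H = [[-4, 2, -6], [2, -2, -4], [-6, -4, 4]].
Leading principal minors: -4, 4, 248.
Neither pattern holds ⇒ H is indefinite ⇒ neither convex nor concave.

neither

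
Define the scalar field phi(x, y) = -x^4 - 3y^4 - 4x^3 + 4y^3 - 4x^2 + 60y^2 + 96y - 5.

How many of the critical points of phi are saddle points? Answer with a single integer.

phi separates as a function of x plus a function of y, so ∇phi=0 decouples.
∂phi/∂x = -4x(x + 1)(x + 2) = 0 at x ∈ {-2, -1, 0}; ∂phi/∂y = -12(y - 4)(y + 1)(y + 2) = 0 at y ∈ {-2, -1, 4}.
The Hessian is diagonal: diag(phi_xx, phi_yy). Second derivatives: phi_xx(-2)=-8, phi_xx(-1)=4, phi_xx(0)=-8; phi_yy(-2)=-72, phi_yy(-1)=60, phi_yy(4)=-360.
Saddle points occur where the two diagonal entries have opposite signs: (-2, -1), (-1, -2), (-1, 4), (0, -1). Count: 4.

4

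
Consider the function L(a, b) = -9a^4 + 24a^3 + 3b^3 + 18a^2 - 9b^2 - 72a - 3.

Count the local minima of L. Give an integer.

1

L separates as a function of a plus a function of b, so ∇L=0 decouples.
∂L/∂a = -36(a - 2)(a - 1)(a + 1) = 0 at a ∈ {-1, 1, 2}; ∂L/∂b = 9b(b - 2) = 0 at b ∈ {0, 2}.
The Hessian is diagonal: diag(L_aa, L_bb). Second derivatives: L_aa(-1)=-216, L_aa(1)=72, L_aa(2)=-108; L_bb(0)=-18, L_bb(2)=18.
Local minima occur where both diagonal entries positive: (1, 2). Count: 1.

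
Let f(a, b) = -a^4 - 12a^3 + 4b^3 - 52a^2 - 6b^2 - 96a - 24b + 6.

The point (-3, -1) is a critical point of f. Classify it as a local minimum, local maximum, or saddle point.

The mixed partial ∂²f/∂a∂b is 0, so the Hessian at any point is diag(f_aa, f_bb) = diag(-4(3a^2 + 18a + 26), 12(2b - 1)).
At (-3, -1): H = diag(4, -36).
The eigenvalues have opposite signs, so H is indefinite: a saddle point.

saddle point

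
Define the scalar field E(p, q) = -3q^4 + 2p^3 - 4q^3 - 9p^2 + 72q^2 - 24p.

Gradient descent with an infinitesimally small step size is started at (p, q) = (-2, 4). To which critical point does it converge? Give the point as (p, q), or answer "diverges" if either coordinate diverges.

E is separable, so gradient descent decouples: p follows -∂E/∂p, q follows -∂E/∂q.
∂E/∂p = 6(p - 4)(p + 1); at p=-2 this is 36, so p decreases.
∂E/∂q = -12q(q - 3)(q + 4); at q=4 this is -384, so q increases.
The p-coordinate has no critical point in that direction and runs off to infinity.

diverges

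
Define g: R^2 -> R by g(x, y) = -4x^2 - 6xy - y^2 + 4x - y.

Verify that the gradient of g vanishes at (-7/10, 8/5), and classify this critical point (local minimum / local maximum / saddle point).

saddle point

∇g = (-8x - 6y + 4, -6x - 2y - 1); substituting (-7/10, 8/5) gives ∇g = (0, 0), so (-7/10, 8/5) is indeed a critical point.
The Hessian of g is constant: H = [[-8, -6], [-6, -2]].
det(H) = (-8)·(-2) − (-6)² = -20.
Since det(H) < 0, H is indefinite and the critical point is a saddle point.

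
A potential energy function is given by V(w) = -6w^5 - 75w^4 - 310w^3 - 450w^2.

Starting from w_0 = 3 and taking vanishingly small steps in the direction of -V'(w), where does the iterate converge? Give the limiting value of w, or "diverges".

V'(w) = -30w(w + 2)(w + 3)(w + 5), so V'(3) = -21600.
Gradient descent moves in the -V' direction, i.e. w is increasing.
There is no critical point above w=3, and V' keeps the same sign, so the iterate runs off to +∞.

diverges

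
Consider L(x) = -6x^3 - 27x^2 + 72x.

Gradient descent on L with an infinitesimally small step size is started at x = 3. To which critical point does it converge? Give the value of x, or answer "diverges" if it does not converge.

diverges

L'(x) = -18(x - 1)(x + 4), so L'(3) = -252.
Gradient descent moves in the -L' direction, i.e. x is increasing.
There is no critical point above x=3, and L' keeps the same sign, so the iterate runs off to +∞.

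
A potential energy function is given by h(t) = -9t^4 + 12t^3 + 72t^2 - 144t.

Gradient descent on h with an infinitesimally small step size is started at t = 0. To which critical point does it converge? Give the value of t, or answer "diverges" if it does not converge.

h'(t) = -36(t - 2)(t - 1)(t + 2), so h'(0) = -144.
Gradient descent moves in the -h' direction, i.e. t is increasing.
The nearest critical point in that direction is t = 1, where h'' = 108 > 0 (a local minimum). The iterate converges there.

1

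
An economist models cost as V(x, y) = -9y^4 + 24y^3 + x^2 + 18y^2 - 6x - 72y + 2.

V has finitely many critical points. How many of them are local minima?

V separates as a function of x plus a function of y, so ∇V=0 decouples.
∂V/∂x = 2(x - 3) = 0 at x ∈ {3}; ∂V/∂y = -36(y - 2)(y - 1)(y + 1) = 0 at y ∈ {-1, 1, 2}.
The Hessian is diagonal: diag(V_xx, V_yy). Second derivatives: V_xx(3)=2; V_yy(-1)=-216, V_yy(1)=72, V_yy(2)=-108.
Local minima occur where both diagonal entries positive: (3, 1). Count: 1.

1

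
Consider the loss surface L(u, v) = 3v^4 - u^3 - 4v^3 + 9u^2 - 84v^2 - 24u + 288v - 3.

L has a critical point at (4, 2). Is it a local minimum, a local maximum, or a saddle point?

local maximum

The mixed partial ∂²L/∂u∂v is 0, so the Hessian at any point is diag(L_uu, L_vv) = diag(6(-u + 3), 12(3v^2 - 2v - 14)).
At (4, 2): H = diag(-6, -72).
Both eigenvalues are negative, so H is negative definite: a local maximum.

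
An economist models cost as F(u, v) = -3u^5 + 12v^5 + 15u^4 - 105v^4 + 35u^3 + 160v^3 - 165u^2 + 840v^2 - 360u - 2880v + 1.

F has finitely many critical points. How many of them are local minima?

F separates as a function of u plus a function of v, so ∇F=0 decouples.
∂F/∂u = -15(u - 4)(u - 3)(u + 1)(u + 2) = 0 at u ∈ {-2, -1, 3, 4}; ∂F/∂v = 60(v - 4)(v - 3)(v - 2)(v + 2) = 0 at v ∈ {-2, 2, 3, 4}.
The Hessian is diagonal: diag(F_uu, F_vv). Second derivatives: F_uu(-2)=450, F_uu(-1)=-300, F_uu(3)=300, F_uu(4)=-450; F_vv(-2)=-7200, F_vv(2)=480, F_vv(3)=-300, F_vv(4)=720.
Local minima occur where both diagonal entries positive: (-2, 2), (-2, 4), (3, 2), (3, 4). Count: 4.

4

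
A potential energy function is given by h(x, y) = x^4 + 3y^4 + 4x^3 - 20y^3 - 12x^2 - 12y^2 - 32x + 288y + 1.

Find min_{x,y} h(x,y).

-479

h(x,y) separates as P(x) + Q(y) + 1, so its minimum is min P + min Q + 1.
P'(x) = 4(x - 2)(x + 1)(x + 4) vanishes at x ∈ {-4, -1, 2}; Q'(y) = 12(y - 4)(y - 3)(y + 2) vanishes at y ∈ {-2, 3, 4}.
Local minima of P (where P''>0): P(-4)=-64, P(2)=-64. Local minima of Q: Q(-2)=-416, Q(4)=448.
So the global minimum of h is P(-4) + Q(-2) + 1 = -64 − 416 + 1 = -479, attained at (-4, -2).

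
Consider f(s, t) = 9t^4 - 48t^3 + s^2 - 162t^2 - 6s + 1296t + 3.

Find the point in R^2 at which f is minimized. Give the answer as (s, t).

f(s,t) separates as P(s) + Q(t) + 3, so its minimum is min P + min Q + 3.
P'(s) = 2s - 6 vanishes at s ∈ {3}; Q'(t) = 36(t - 4)(t - 3)(t + 3) vanishes at t ∈ {-3, 3, 4}.
Local minima of P (where P''>0): P(3)=-9. Local minima of Q: Q(-3)=-3321, Q(4)=1824.
So the global minimum of f is P(3) + Q(-3) + 3 = -9 − 3321 + 3 = -3327, attained at (3, -3).

(3, -3)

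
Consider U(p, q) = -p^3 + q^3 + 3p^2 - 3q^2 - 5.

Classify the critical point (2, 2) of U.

The mixed partial ∂²U/∂p∂q is 0, so the Hessian at any point is diag(U_pp, U_qq) = diag(6(-p + 1), 6(q - 1)).
At (2, 2): H = diag(-6, 6).
The eigenvalues have opposite signs, so H is indefinite: a saddle point.

saddle point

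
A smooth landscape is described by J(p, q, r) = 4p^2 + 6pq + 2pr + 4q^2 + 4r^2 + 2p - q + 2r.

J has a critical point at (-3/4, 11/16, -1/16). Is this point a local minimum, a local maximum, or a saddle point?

The Hessian is constant: H = [[8, 6, 2], [6, 8, 0], [2, 0, 8]].
Leading principal minors: Δ₁ = 8, Δ₂ = 28, Δ₃ = 192.
All leading minors are positive, so H is positive definite: a local minimum.

local minimum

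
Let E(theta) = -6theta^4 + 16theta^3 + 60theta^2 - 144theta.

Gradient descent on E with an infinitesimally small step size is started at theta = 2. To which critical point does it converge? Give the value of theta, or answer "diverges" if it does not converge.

E'(theta) = -24(theta - 3)(theta - 1)(theta + 2), so E'(2) = 96.
Gradient descent moves in the -E' direction, i.e. theta is decreasing.
The nearest critical point in that direction is theta = 1, where E'' = 144 > 0 (a local minimum). The iterate converges there.

1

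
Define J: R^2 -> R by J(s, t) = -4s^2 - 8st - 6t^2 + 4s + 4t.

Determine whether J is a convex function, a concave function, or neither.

J is quadratic, so its Hessian is the constant matrix H = [[-8, -8], [-8, -12]].
det(H) = 32, tr(H) = -20.
det(H) > 0 and tr(H) < 0, so H is negative definite everywhere: concave.

concave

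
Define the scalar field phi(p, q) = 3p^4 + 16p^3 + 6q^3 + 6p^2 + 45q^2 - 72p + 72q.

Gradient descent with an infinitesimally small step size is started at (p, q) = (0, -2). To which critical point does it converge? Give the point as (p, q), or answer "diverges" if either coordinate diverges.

(1, -1)

phi is separable, so gradient descent decouples: p follows -∂phi/∂p, q follows -∂phi/∂q.
∂phi/∂p = 12(p - 1)(p + 2)(p + 3); at p=0 this is -72, so p increases.
∂phi/∂q = 18(q + 1)(q + 4); at q=-2 this is -36, so q increases.
p converges to its nearest critical value 1 (a local min of the p-part); q converges to -1. The iterate converges to (1, -1).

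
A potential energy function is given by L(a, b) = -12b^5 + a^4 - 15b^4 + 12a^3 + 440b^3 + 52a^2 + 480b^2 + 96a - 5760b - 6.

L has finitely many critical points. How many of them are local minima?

L separates as a function of a plus a function of b, so ∇L=0 decouples.
∂L/∂a = 4(a + 2)(a + 3)(a + 4) = 0 at a ∈ {-4, -3, -2}; ∂L/∂b = -60(b - 4)(b - 2)(b + 3)(b + 4) = 0 at b ∈ {-4, -3, 2, 4}.
The Hessian is diagonal: diag(L_aa, L_bb). Second derivatives: L_aa(-4)=8, L_aa(-3)=-4, L_aa(-2)=8; L_bb(-4)=2880, L_bb(-3)=-2100, L_bb(2)=3600, L_bb(4)=-6720.
Local minima occur where both diagonal entries positive: (-4, -4), (-4, 2), (-2, -4), (-2, 2). Count: 4.

4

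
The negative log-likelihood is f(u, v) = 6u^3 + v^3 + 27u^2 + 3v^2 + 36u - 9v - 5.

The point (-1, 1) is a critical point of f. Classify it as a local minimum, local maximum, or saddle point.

local minimum

The mixed partial ∂²f/∂u∂v is 0, so the Hessian at any point is diag(f_uu, f_vv) = diag(18(2u + 3), 6(v + 1)).
At (-1, 1): H = diag(18, 12).
Both eigenvalues are positive, so H is positive definite: a local minimum.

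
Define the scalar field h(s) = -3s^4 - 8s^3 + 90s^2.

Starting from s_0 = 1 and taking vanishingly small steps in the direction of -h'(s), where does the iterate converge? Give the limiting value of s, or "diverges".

h'(s) = -12s(s - 3)(s + 5), so h'(1) = 144.
Gradient descent moves in the -h' direction, i.e. s is decreasing.
The nearest critical point in that direction is s = 0, where h'' = 180 > 0 (a local minimum). The iterate converges there.

0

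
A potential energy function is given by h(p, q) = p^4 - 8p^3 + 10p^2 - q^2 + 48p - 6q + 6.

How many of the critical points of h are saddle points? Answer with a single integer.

2

h separates as a function of p plus a function of q, so ∇h=0 decouples.
∂h/∂p = 4(p - 4)(p - 3)(p + 1) = 0 at p ∈ {-1, 3, 4}; ∂h/∂q = -2(q + 3) = 0 at q ∈ {-3}.
The Hessian is diagonal: diag(h_pp, h_qq). Second derivatives: h_pp(-1)=80, h_pp(3)=-16, h_pp(4)=20; h_qq(-3)=-2.
Saddle points occur where the two diagonal entries have opposite signs: (-1, -3), (4, -3). Count: 2.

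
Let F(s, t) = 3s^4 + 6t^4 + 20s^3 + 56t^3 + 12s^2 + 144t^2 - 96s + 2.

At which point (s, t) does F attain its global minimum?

(1, 0)

F(s,t) separates as P(s) + Q(t) + 2, so its minimum is min P + min Q + 2.
P'(s) = 12(s - 1)(s + 2)(s + 4) vanishes at s ∈ {-4, -2, 1}; Q'(t) = 24t(t + 3)(t + 4) vanishes at t ∈ {-4, -3, 0}.
Local minima of P (where P''>0): P(-4)=64, P(1)=-61. Local minima of Q: Q(-4)=256, Q(0)=0.
So the global minimum of F is P(1) + Q(0) + 2 = -61 + 0 + 2 = -59, attained at (1, 0).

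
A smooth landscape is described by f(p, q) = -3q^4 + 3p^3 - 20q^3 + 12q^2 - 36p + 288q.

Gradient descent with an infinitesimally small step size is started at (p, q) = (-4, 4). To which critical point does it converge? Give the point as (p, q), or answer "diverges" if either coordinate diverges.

diverges

f is separable, so gradient descent decouples: p follows -∂f/∂p, q follows -∂f/∂q.
∂f/∂p = 9(p - 2)(p + 2); at p=-4 this is 108, so p decreases.
∂f/∂q = -12(q - 2)(q + 3)(q + 4); at q=4 this is -1344, so q increases.
The p-coordinate has no critical point in that direction and runs off to infinity.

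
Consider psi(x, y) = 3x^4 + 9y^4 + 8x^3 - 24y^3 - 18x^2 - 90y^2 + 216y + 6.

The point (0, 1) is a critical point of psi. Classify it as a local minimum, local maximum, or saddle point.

The mixed partial ∂²psi/∂x∂y is 0, so the Hessian at any point is diag(psi_xx, psi_yy) = diag(12(3x^2 + 4x - 3), 36(3y^2 - 4y - 5)).
At (0, 1): H = diag(-36, -216).
Both eigenvalues are negative, so H is negative definite: a local maximum.

local maximum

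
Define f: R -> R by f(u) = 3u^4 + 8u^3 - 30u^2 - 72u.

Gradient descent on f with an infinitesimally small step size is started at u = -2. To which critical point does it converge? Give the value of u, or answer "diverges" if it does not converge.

-3

f'(u) = 12(u - 2)(u + 1)(u + 3), so f'(-2) = 48.
Gradient descent moves in the -f' direction, i.e. u is decreasing.
The nearest critical point in that direction is u = -3, where f'' = 120 > 0 (a local minimum). The iterate converges there.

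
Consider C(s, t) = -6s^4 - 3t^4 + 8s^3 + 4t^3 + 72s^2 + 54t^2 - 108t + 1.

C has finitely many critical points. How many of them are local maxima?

4

C separates as a function of s plus a function of t, so ∇C=0 decouples.
∂C/∂s = -24s(s - 3)(s + 2) = 0 at s ∈ {-2, 0, 3}; ∂C/∂t = -12(t - 3)(t - 1)(t + 3) = 0 at t ∈ {-3, 1, 3}.
The Hessian is diagonal: diag(C_ss, C_tt). Second derivatives: C_ss(-2)=-240, C_ss(0)=144, C_ss(3)=-360; C_tt(-3)=-288, C_tt(1)=96, C_tt(3)=-144.
Local maxima occur where both diagonal entries negative: (-2, -3), (-2, 3), (3, -3), (3, 3). Count: 4.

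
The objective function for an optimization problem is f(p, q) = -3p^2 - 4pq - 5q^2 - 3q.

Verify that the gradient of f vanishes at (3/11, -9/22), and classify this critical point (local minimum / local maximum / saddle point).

local maximum

∇f = (-6p - 4q, -4p - 10q - 3); substituting (3/11, -9/22) gives ∇f = (0, 0), so (3/11, -9/22) is indeed a critical point.
The Hessian of f is constant: H = [[-6, -4], [-4, -10]].
det(H) = (-6)·(-10) − (-4)² = 44.
det(H) > 0 and tr(H) = -16 < 0, so H is negative definite and the point is a local maximum.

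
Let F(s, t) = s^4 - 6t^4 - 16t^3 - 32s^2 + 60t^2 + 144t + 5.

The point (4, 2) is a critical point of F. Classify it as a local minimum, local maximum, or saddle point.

The mixed partial ∂²F/∂s∂t is 0, so the Hessian at any point is diag(F_ss, F_tt) = diag(4(3s^2 - 16), 24(-3t^2 - 4t + 5)).
At (4, 2): H = diag(128, -360).
The eigenvalues have opposite signs, so H is indefinite: a saddle point.

saddle point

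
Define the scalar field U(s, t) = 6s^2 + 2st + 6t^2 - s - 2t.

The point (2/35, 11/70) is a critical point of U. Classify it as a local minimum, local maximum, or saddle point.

local minimum

The Hessian of U is constant: H = [[12, 2], [2, 12]].
det(H) = 12·12 − 2² = 140.
det(H) > 0 and tr(H) = 24 > 0, so H is positive definite and the point is a local minimum.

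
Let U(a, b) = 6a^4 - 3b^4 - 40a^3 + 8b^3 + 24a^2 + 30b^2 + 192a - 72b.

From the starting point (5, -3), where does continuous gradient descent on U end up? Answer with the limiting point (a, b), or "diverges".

diverges

U is separable, so gradient descent decouples: a follows -∂U/∂a, b follows -∂U/∂b.
∂U/∂a = 24(a - 4)(a - 2)(a + 1); at a=5 this is 432, so a decreases.
∂U/∂b = -12(b - 3)(b - 1)(b + 2); at b=-3 this is 288, so b decreases.
The b-coordinate has no critical point in that direction and runs off to infinity.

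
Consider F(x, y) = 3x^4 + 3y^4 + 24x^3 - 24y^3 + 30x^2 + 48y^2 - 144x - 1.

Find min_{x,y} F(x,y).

-88

F(x,y) separates as P(x) + Q(y) − 1, so its minimum is min P + min Q − 1.
P'(x) = 12(x - 1)(x + 3)(x + 4) vanishes at x ∈ {-4, -3, 1}; Q'(y) = 12y(y - 4)(y - 2) vanishes at y ∈ {0, 2, 4}.
Local minima of P (where P''>0): P(-4)=288, P(1)=-87. Local minima of Q: Q(0)=0, Q(4)=0.
So the global minimum of F is P(1) + Q(0) − 1 = -87 + 0 − 1 = -88, attained at (1, 0).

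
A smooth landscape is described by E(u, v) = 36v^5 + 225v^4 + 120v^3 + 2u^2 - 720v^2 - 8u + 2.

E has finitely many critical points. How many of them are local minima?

E separates as a function of u plus a function of v, so ∇E=0 decouples.
∂E/∂u = 4(u - 2) = 0 at u ∈ {2}; ∂E/∂v = 180v(v - 1)(v + 2)(v + 4) = 0 at v ∈ {-4, -2, 0, 1}.
The Hessian is diagonal: diag(E_uu, E_vv). Second derivatives: E_uu(2)=4; E_vv(-4)=-7200, E_vv(-2)=2160, E_vv(0)=-1440, E_vv(1)=2700.
Local minima occur where both diagonal entries positive: (2, -2), (2, 1). Count: 2.

2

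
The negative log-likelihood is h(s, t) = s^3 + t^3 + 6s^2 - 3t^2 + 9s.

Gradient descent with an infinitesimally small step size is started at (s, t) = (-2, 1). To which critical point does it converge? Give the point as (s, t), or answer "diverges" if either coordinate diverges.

(-1, 2)

h is separable, so gradient descent decouples: s follows -∂h/∂s, t follows -∂h/∂t.
∂h/∂s = 3(s + 1)(s + 3); at s=-2 this is -3, so s increases.
∂h/∂t = 3t(t - 2); at t=1 this is -3, so t increases.
s converges to its nearest critical value -1 (a local min of the s-part); t converges to 2. The iterate converges to (-1, 2).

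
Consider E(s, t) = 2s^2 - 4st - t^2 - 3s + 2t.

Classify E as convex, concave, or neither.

neither

E is quadratic, so its Hessian is the constant matrix H = [[4, -4], [-4, -2]].
det(H) = -24, tr(H) = 2.
det(H) < 0, so H is indefinite: neither convex nor concave.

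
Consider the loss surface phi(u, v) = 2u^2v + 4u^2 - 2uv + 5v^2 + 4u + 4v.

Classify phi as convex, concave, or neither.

The term 2u^2v is cubic, so the Hessian is not constant.
∂²phi/∂u² = 4v + 8, which takes both signs as v varies (negative for sufficiently negative v). A diagonal entry of the Hessian changing sign means the Hessian is neither positive- nor negative-semidefinite on all of R^2.

neither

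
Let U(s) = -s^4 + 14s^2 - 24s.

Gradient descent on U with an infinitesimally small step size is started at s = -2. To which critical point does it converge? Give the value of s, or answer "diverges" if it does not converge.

1

U'(s) = -4(s - 2)(s - 1)(s + 3), so U'(-2) = -48.
Gradient descent moves in the -U' direction, i.e. s is increasing.
The nearest critical point in that direction is s = 1, where U'' = 16 > 0 (a local minimum). The iterate converges there.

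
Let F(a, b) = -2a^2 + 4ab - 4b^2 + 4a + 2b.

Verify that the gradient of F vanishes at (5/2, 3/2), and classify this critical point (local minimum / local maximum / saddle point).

∇F = (-4a + 4b + 4, 4a - 8b + 2); substituting (5/2, 3/2) gives ∇F = (0, 0), so (5/2, 3/2) is indeed a critical point.
The Hessian of F is constant: H = [[-4, 4], [4, -8]].
det(H) = (-4)·(-8) − 4² = 16.
det(H) > 0 and tr(H) = -12 < 0, so H is negative definite and the point is a local maximum.

local maximum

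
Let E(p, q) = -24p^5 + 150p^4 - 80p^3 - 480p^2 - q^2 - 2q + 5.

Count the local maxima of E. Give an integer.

E separates as a function of p plus a function of q, so ∇E=0 decouples.
∂E/∂p = -120p(p - 4)(p - 2)(p + 1) = 0 at p ∈ {-1, 0, 2, 4}; ∂E/∂q = -2(q + 1) = 0 at q ∈ {-1}.
The Hessian is diagonal: diag(E_pp, E_qq). Second derivatives: E_pp(-1)=1800, E_pp(0)=-960, E_pp(2)=1440, E_pp(4)=-4800; E_qq(-1)=-2.
Local maxima occur where both diagonal entries negative: (0, -1), (4, -1). Count: 2.

2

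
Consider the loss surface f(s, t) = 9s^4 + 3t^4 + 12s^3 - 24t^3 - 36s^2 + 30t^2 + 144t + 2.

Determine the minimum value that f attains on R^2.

f(s,t) separates as P(s) + Q(t) + 2, so its minimum is min P + min Q + 2.
P'(s) = 36s(s - 1)(s + 2) vanishes at s ∈ {-2, 0, 1}; Q'(t) = 12(t - 4)(t - 3)(t + 1) vanishes at t ∈ {-1, 3, 4}.
Local minima of P (where P''>0): P(-2)=-96, P(1)=-15. Local minima of Q: Q(-1)=-87, Q(4)=288.
So the global minimum of f is P(-2) + Q(-1) + 2 = -96 − 87 + 2 = -181, attained at (-2, -1).

-181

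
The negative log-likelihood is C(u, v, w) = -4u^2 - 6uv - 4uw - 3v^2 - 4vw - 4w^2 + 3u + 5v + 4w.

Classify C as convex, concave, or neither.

C is quadratic, so its Hessian is the constant matrix H = [[-8, -6, -4], [-6, -6, -4], [-4, -4, -8]].
Leading principal minors: -8, 12, -64.
Signs alternate −, +, − ⇒ H ≺ 0 ⇒ concave.

concave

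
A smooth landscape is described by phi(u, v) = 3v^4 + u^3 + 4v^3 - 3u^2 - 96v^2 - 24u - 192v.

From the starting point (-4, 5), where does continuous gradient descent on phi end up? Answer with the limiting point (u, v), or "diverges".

diverges

phi is separable, so gradient descent decouples: u follows -∂phi/∂u, v follows -∂phi/∂v.
∂phi/∂u = 3(u - 4)(u + 2); at u=-4 this is 48, so u decreases.
∂phi/∂v = 12(v - 4)(v + 1)(v + 4); at v=5 this is 648, so v decreases.
The u-coordinate has no critical point in that direction and runs off to infinity.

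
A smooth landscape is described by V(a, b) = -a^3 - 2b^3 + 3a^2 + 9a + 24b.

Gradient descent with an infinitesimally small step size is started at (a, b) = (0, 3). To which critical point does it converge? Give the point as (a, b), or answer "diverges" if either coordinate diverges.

V is separable, so gradient descent decouples: a follows -∂V/∂a, b follows -∂V/∂b.
∂V/∂a = -3(a - 3)(a + 1); at a=0 this is 9, so a decreases.
∂V/∂b = -6(b - 2)(b + 2); at b=3 this is -30, so b increases.
The b-coordinate has no critical point in that direction and runs off to infinity.

diverges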